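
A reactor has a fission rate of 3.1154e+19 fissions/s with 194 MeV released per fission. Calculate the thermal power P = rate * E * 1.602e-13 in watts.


P = fission_rate * E_MeV * 1.602e-13
P = 3.1154e+19 * 194 * 1.602e-13
P = 9.6823e+08 W

9.6823e+08


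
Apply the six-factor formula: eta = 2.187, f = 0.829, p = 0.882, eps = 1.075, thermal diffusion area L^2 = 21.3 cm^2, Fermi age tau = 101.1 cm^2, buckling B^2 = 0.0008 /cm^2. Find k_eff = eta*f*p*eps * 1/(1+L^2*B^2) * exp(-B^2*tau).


k_inf = eta*f*p*eps = 2.187*0.829*0.882*1.075 = 1.719018
P_TNL = 1/(1 + L^2*B^2) = 1/(1 + 21.3*0.0008) = 0.9832455
P_FNL = exp(-B^2*tau) = exp(-0.0008*101.1) = 0.9223044
k_eff = k_inf * P_TNL * P_FNL = 1.719018 * 0.9832455 * 0.9223044
k_eff = 1.5589

1.5589


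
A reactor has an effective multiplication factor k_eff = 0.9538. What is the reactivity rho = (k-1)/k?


rho = (k_eff - 1) / k_eff
rho = (0.9538 - 1) / 0.9538
rho = -0.048438

-0.048438


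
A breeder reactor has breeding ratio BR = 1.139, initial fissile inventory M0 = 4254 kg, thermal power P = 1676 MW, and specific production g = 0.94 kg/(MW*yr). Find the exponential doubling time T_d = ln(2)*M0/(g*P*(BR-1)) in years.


Breeding gain G = BR - 1 = 1.139 - 1 = 0.139
Fissile production rate = g * P * G = 0.94 * 1676 * 0.139 = 218.98616 kg/yr
T_d = ln(2) * M0 / (g * P * G)
T_d = ln(2) * 4254 / 218.98616 = 13.465 yr

13.465


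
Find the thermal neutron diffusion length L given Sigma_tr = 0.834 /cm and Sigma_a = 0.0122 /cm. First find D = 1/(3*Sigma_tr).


D = 1 / (3 * Sigma_tr) = 1 / (3 * 0.834) = 0.3996803 cm
L = sqrt(D / Sigma_a)
L = sqrt(0.3996803 / 0.0122)
L = 5.7237 cm

5.7237


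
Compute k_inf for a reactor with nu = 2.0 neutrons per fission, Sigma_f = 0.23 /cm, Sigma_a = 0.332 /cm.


k_inf = nu * Sigma_f / Sigma_a
k_inf = 2.0 * 0.23 / 0.332
k_inf = 1.3855

1.3855


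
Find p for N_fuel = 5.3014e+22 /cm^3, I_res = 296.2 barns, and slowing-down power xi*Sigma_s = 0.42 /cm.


p = exp(-N * I * 1e-24 / (xi*Sigma_s))
p = exp(-5.3014e+22 * 296.2 * 1e-24 / 0.42)
p = 5.7919e-17

5.7919e-17


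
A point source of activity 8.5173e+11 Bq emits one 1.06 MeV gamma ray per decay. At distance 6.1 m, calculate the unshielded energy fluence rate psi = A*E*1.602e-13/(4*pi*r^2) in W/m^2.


psi = A * E * 1.602e-13 / (4*pi*r^2)
psi = 8.5173e+11 * 1.06 * 1.602e-13 / (4*pi*6.1^2)
psi = 3.0931e-04 W/m^2

3.0931e-04


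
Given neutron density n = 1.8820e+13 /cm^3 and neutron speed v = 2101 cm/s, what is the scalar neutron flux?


phi = n * v
phi = 1.8820e+13 * 2101
phi = 3.9541e+16 /cm^2/s

3.9541e+16


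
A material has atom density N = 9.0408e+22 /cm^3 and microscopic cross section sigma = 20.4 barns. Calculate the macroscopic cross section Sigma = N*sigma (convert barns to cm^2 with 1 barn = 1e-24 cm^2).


Sigma = N * sigma_barns * 1e-24
Sigma = 9.0408e+22 * 20.4 * 1e-24
Sigma = 1.8443 /cm

1.8443


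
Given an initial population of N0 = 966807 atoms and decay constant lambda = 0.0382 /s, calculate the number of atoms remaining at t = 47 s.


N = N0 * exp(-lambda * t)
N = 966807 * exp(-0.0382 * 47)
N = 160549

160549


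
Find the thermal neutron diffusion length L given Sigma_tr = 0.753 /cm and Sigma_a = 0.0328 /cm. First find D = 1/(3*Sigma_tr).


D = 1 / (3 * Sigma_tr) = 1 / (3 * 0.753) = 0.4426737 cm
L = sqrt(D / Sigma_a)
L = sqrt(0.4426737 / 0.0328)
L = 3.6737 cm

3.6737


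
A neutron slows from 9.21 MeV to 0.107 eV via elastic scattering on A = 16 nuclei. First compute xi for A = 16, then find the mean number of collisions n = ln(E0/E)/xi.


xi = 1 + (A-1)^2/(2A)*ln((A-1)/(A+1)) = 0.1199467 (for A = 16)
n = ln(E0/E) / xi
n = ln(9.21e6 / 0.107) / 0.1199467
n = ln(8.607477e+07) / 0.1199467 = 152.32

152.32


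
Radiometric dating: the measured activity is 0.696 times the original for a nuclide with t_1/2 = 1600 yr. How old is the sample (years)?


lambda = ln(2) / t_half = ln(2) / 1600 = 4.332170e-04 /yr
t = -ln(A/A0) / lambda
t = -ln(0.696) / 4.332170e-04
t = 836.55 yr

836.55


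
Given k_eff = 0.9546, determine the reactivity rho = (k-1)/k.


rho = (k_eff - 1) / k_eff
rho = (0.9546 - 1) / 0.9546
rho = -0.047559

-0.047559


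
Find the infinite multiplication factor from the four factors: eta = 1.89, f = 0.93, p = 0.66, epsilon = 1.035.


k_inf = eta * f * p * epsilon
k_inf = 1.89 * 0.93 * 0.66 * 1.035
k_inf = 1.2007

1.2007


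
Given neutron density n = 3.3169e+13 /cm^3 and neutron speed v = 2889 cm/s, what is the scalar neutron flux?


phi = n * v
phi = 3.3169e+13 * 2889
phi = 9.5825e+16 /cm^2/s

9.5825e+16


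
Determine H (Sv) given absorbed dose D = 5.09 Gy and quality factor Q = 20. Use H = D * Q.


H = D * Q
H = 5.09 * 20
H = 101.80 Sv

101.80


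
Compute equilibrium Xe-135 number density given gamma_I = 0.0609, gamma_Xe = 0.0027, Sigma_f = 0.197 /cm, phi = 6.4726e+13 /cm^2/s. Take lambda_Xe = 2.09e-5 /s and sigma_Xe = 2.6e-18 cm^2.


Xe_eq = (gamma_I + gamma_Xe) * Sigma_f * phi / (lambda_Xe + sigma_Xe * phi)
Numerator = (0.0609 + 0.0027) * 0.197 * 6.4726e+13 = 8.109650e+11
Denominator = 2.09e-5 + 2.6e-18 * 6.4726e+13 = 1.891876e-04
Xe_eq = 8.109650e+11 / 1.891876e-04 = 4.2866e+15 /cm^3

4.2866e+15


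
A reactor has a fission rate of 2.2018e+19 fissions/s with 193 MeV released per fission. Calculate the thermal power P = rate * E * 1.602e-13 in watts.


P = fission_rate * E_MeV * 1.602e-13
P = 2.2018e+19 * 193 * 1.602e-13
P = 6.8077e+08 W

6.8077e+08


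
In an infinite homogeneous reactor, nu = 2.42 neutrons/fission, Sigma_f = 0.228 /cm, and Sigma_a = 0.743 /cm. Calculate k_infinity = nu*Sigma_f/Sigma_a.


k_inf = nu * Sigma_f / Sigma_a
k_inf = 2.42 * 0.228 / 0.743
k_inf = 0.74261

0.74261


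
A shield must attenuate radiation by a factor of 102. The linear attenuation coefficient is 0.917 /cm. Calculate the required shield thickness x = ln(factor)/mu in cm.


x = ln(factor) / mu
x = ln(102) / 0.917
x = 5.0436 cm

5.0436


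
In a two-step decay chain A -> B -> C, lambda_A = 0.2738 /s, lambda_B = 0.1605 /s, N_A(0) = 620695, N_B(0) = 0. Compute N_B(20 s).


N_B(t) = lambda_A * N_A0 / (lambda_B - lambda_A) * [exp(-lambda_A*t) - exp(-lambda_B*t)]
exp(-0.2738*20) = 0.004186040; exp(-0.1605*20) = 0.04035661
N_B = 0.2738 * 620695 / (0.1605 - 0.2738) * (0.004186040 - 0.04035661)
N_B = 54255

54255


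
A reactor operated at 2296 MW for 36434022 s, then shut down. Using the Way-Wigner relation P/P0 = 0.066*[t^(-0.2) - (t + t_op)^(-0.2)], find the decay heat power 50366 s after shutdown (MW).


P/P0 = 0.066 * [t^(-0.2) - (t + t_op)^(-0.2)]
P/P0 = 0.066 * [50366^(-0.2) - (50366 + 36434022)^(-0.2)]
P/P0 = 0.066 * [0.1147024 - 0.03073113] = 0.005542104
P = 2296 * 0.005542104 = 12.725 MW

12.725


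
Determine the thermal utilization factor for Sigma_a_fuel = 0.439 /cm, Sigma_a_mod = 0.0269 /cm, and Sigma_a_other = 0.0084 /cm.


f = Sigma_a_fuel / (Sigma_a_fuel + Sigma_a_mod + Sigma_a_other)
f = 0.439 / (0.439 + 0.0269 + 0.0084)
f = 0.92557

0.92557


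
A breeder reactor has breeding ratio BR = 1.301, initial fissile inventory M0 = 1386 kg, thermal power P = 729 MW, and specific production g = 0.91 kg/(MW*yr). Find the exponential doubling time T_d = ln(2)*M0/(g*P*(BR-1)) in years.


Breeding gain G = BR - 1 = 1.301 - 1 = 0.301
Fissile production rate = g * P * G = 0.91 * 729 * 0.301 = 199.68039 kg/yr
T_d = ln(2) * M0 / (g * P * G)
T_d = ln(2) * 1386 / 199.68039 = 4.8112 yr

4.8112


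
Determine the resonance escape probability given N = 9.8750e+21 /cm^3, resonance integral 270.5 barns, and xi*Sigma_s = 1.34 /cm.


p = exp(-N * I * 1e-24 / (xi*Sigma_s))
p = exp(-9.8750e+21 * 270.5 * 1e-24 / 1.34)
p = 0.13623

0.13623


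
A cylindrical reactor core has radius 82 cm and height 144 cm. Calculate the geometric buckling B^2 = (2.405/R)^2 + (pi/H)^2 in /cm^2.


B^2 = (2.405/R)^2 + (pi/H)^2
B^2 = (2.405/82)^2 + (pi/144)^2
B^2 = 0.0013362 /cm^2

0.0013362


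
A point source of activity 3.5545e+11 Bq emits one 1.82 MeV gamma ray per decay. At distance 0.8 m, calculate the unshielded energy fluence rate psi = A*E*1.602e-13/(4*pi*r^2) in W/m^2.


psi = A * E * 1.602e-13 / (4*pi*r^2)
psi = 3.5545e+11 * 1.82 * 1.602e-13 / (4*pi*0.8^2)
psi = 0.012886 W/m^2

0.012886


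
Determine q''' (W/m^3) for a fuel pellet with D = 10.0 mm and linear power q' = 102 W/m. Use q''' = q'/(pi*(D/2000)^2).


r = D / 2 / 1000 = 10.0 / 2 / 1000 = 0.005 m
q''' = q' / (pi * r^2)
q''' = 102 / (pi * 0.005^2)
q''' = 1.2987e+06 W/m^3

1.2987e+06


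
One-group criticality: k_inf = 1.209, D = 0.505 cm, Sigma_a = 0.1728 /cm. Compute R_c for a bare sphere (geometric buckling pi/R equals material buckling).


L^2 = D / Sigma_a = 0.505 / 0.1728 = 2.922454 cm^2
B_m^2 = (k_inf - 1) / L^2 = (1.209 - 1) / 2.922454 = 0.07151524 /cm^2
For a bare sphere: B_g = pi/R, so R_c = pi / sqrt(B_m^2)
R_c = pi / sqrt(0.07151524) = 11.748 cm

11.748


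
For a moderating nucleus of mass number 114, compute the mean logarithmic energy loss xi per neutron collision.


xi = 1 + (A-1)^2/(2A) * ln((A-1)/(A+1))
xi = 1 + (114-1)^2/(2*114) * ln((114-1)/(114 +1))
xi = 0.017442

0.017442


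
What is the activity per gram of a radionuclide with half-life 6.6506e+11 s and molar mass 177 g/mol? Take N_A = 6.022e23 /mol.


lambda = ln(2) / t_half = ln(2) / 6.6506e+11 = 1.042233e-12 /s
SA = lambda * N_A / M
SA = 1.042233e-12 * 6.022e23 / 177
SA = 3.5459e+09 Bq/g

3.5459e+09


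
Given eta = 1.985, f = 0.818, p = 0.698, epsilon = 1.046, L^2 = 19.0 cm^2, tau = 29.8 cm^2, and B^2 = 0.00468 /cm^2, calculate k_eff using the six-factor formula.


k_inf = eta*f*p*eps = 1.985*0.818*0.698*1.046 = 1.185498
P_TNL = 1/(1 + L^2*B^2) = 1/(1 + 19.0*0.00468) = 0.9183411
P_FNL = exp(-B^2*tau) = exp(-0.00468*29.8) = 0.8698243
k_eff = k_inf * P_TNL * P_FNL = 1.185498 * 0.9183411 * 0.8698243
k_eff = 0.94697

0.94697


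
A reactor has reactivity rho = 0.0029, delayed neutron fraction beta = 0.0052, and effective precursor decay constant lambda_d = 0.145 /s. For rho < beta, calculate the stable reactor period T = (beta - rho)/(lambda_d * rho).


T = (beta - rho) / (lambda_d * rho)
T = (0.0052 - 0.0029) / (0.145 * 0.0029)
T = 5.4697 s

5.4697


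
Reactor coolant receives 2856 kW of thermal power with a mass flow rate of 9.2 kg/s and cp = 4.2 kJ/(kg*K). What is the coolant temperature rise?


dT = Q / (m_dot * cp)
dT = 2856 / (9.2 * 4.2)
dT = 73.913 C

73.913


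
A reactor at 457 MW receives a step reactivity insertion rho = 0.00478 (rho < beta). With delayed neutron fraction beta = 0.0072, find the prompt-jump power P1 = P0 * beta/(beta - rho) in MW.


P1/P0 = beta / (beta - rho)
P1/P0 = 0.0072 / (0.0072 - 0.00478) = 2.975207
P1 = 457 * 2.975207 = 1359.7 MW

1359.7


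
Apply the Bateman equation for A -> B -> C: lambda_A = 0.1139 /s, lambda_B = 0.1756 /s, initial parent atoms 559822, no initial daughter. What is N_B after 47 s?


N_B(t) = lambda_A * N_A0 / (lambda_B - lambda_A) * [exp(-lambda_A*t) - exp(-lambda_B*t)]
exp(-0.1139*47) = 0.004732508; exp(-0.1756*47) = 2.604239e-04
N_B = 0.1139 * 559822 / (0.1756 - 0.1139) * (0.004732508 - 2.604239e-04)
N_B = 4621.7

4621.7


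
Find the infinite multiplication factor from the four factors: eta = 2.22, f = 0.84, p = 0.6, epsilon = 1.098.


k_inf = eta * f * p * epsilon
k_inf = 2.22 * 0.84 * 0.6 * 1.098
k_inf = 1.2285

1.2285


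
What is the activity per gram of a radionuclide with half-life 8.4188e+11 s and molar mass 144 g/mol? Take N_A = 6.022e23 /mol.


lambda = ln(2) / t_half = ln(2) / 8.4188e+11 = 8.233325e-13 /s
SA = lambda * N_A / M
SA = 8.233325e-13 * 6.022e23 / 144
SA = 3.4431e+09 Bq/g

3.4431e+09


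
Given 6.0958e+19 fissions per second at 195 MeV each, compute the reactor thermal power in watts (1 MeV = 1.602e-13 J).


P = fission_rate * E_MeV * 1.602e-13
P = 6.0958e+19 * 195 * 1.602e-13
P = 1.9043e+09 W

1.9043e+09


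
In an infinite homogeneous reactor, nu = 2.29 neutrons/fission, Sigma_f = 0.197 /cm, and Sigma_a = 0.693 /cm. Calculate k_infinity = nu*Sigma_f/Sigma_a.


k_inf = nu * Sigma_f / Sigma_a
k_inf = 2.29 * 0.197 / 0.693
k_inf = 0.65098

0.65098


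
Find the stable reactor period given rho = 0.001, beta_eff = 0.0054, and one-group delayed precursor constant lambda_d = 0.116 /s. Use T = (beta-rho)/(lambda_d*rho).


T = (beta - rho) / (lambda_d * rho)
T = (0.0054 - 0.001) / (0.116 * 0.001)
T = 37.931 s

37.931


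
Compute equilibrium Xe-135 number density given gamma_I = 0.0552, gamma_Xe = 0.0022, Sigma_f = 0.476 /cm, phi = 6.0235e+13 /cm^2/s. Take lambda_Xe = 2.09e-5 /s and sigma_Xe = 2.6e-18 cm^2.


Xe_eq = (gamma_I + gamma_Xe) * Sigma_f * phi / (lambda_Xe + sigma_Xe * phi)
Numerator = (0.0552 + 0.0022) * 0.476 * 6.0235e+13 = 1.645765e+12
Denominator = 2.09e-5 + 2.6e-18 * 6.0235e+13 = 1.775110e-04
Xe_eq = 1.645765e+12 / 1.775110e-04 = 9.2713e+15 /cm^3

9.2713e+15


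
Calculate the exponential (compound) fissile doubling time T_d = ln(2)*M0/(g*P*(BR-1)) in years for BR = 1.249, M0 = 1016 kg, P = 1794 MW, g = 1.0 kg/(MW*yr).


Breeding gain G = BR - 1 = 1.249 - 1 = 0.249
Fissile production rate = g * P * G = 1.0 * 1794 * 0.249 = 446.706 kg/yr
T_d = ln(2) * M0 / (g * P * G)
T_d = ln(2) * 1016 / 446.706 = 1.5765 yr

1.5765


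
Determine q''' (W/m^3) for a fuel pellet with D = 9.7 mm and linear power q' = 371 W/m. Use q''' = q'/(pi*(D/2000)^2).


r = D / 2 / 1000 = 9.7 / 2 / 1000 = 0.00485 m
q''' = q' / (pi * r^2)
q''' = 371 / (pi * 0.00485^2)
q''' = 5.0204e+06 W/m^3

5.0204e+06


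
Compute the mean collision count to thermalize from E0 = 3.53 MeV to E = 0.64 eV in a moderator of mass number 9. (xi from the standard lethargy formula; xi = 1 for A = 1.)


xi = 1 + (A-1)^2/(2A)*ln((A-1)/(A+1)) = 0.2066007 (for A = 9)
n = ln(E0/E) / xi
n = ln(3.53e6 / 0.64) / 0.2066007
n = ln(5.515625e+06) / 0.2066007 = 75.136

75.136


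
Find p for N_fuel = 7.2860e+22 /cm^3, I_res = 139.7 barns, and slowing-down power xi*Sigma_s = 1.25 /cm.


p = exp(-N * I * 1e-24 / (xi*Sigma_s))
p = exp(-7.2860e+22 * 139.7 * 1e-24 / 1.25)
p = 2.9081e-04

2.9081e-04


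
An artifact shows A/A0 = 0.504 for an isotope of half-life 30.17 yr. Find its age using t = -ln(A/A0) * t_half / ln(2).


lambda = ln(2) / t_half = ln(2) / 30.17 = 0.02297472 /yr
t = -ln(A/A0) / lambda
t = -ln(0.504) / 0.02297472
t = 29.823 yr

29.823


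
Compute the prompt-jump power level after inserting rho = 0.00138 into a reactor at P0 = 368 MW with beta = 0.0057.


P1/P0 = beta / (beta - rho)
P1/P0 = 0.0057 / (0.0057 - 0.00138) = 1.319444
P1 = 368 * 1.319444 = 485.56 MW

485.56


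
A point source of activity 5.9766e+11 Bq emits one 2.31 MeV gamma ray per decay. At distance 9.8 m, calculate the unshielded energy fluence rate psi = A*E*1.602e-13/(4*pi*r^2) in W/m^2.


psi = A * E * 1.602e-13 / (4*pi*r^2)
psi = 5.9766e+11 * 2.31 * 1.602e-13 / (4*pi*9.8^2)
psi = 1.8326e-04 W/m^2

1.8326e-04


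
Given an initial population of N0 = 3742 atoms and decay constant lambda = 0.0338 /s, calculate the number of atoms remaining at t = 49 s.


N = N0 * exp(-lambda * t)
N = 3742 * exp(-0.0338 * 49)
N = 714.21

714.21


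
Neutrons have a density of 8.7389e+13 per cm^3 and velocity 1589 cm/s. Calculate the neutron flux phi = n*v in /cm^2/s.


phi = n * v
phi = 8.7389e+13 * 1589
phi = 1.3886e+17 /cm^2/s

1.3886e+17


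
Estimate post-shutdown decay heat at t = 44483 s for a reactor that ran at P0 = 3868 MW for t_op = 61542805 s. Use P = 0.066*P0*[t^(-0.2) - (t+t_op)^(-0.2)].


P/P0 = 0.066 * [t^(-0.2) - (t + t_op)^(-0.2)]
P/P0 = 0.066 * [44483^(-0.2) - (44483 + 61542805)^(-0.2)]
P/P0 = 0.066 * [0.1175875 - 0.02767590] = 0.005934166
P = 3868 * 0.005934166 = 22.953 MW

22.953


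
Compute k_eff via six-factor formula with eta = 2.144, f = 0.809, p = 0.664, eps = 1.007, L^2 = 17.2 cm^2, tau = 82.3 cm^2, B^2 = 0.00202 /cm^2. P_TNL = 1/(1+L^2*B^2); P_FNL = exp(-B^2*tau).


k_inf = eta*f*p*eps = 2.144*0.809*0.664*1.007 = 1.159767
P_TNL = 1/(1 + L^2*B^2) = 1/(1 + 17.2*0.00202) = 0.9664226
P_FNL = exp(-B^2*tau) = exp(-0.00202*82.3) = 0.8468379
k_eff = k_inf * P_TNL * P_FNL = 1.159767 * 0.9664226 * 0.8468379
k_eff = 0.94916

0.94916


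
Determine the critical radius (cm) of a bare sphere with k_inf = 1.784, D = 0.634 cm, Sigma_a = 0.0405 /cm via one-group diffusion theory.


L^2 = D / Sigma_a = 0.634 / 0.0405 = 15.65432 cm^2
B_m^2 = (k_inf - 1) / L^2 = (1.784 - 1) / 15.65432 = 0.05008202 /cm^2
For a bare sphere: B_g = pi/R, so R_c = pi / sqrt(B_m^2)
R_c = pi / sqrt(0.05008202) = 14.038 cm

14.038


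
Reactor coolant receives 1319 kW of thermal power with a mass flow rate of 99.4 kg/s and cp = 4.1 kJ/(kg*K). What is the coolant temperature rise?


dT = Q / (m_dot * cp)
dT = 1319 / (99.4 * 4.1)
dT = 3.2365 C

3.2365


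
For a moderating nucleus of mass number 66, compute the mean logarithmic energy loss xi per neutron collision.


xi = 1 + (A-1)^2/(2A) * ln((A-1)/(A+1))
xi = 1 + (66-1)^2/(2*66) * ln((66-1)/(66 +1))
xi = 0.029999

0.029999


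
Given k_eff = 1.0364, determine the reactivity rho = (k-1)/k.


rho = (k_eff - 1) / k_eff
rho = (1.0364 - 1) / 1.0364
rho = 0.035122

0.035122


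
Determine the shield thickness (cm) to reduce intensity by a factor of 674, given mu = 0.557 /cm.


x = ln(factor) / mu
x = ln(674) / 0.557
x = 11.693 cm

11.693


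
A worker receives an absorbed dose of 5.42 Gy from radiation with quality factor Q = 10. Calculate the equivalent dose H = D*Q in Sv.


H = D * Q
H = 5.42 * 10
H = 54.200 Sv

54.200


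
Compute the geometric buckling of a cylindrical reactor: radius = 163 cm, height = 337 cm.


B^2 = (2.405/R)^2 + (pi/H)^2
B^2 = (2.405/163)^2 + (pi/337)^2
B^2 = 3.0460e-04 /cm^2

3.0460e-04


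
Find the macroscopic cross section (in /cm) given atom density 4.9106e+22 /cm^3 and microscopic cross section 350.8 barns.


Sigma = N * sigma_barns * 1e-24
Sigma = 4.9106e+22 * 350.8 * 1e-24
Sigma = 17.226 /cm

17.226


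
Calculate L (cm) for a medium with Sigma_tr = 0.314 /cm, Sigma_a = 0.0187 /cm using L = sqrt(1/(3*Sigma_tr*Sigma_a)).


D = 1 / (3 * Sigma_tr) = 1 / (3 * 0.314) = 1.061571 cm
L = sqrt(D / Sigma_a)
L = sqrt(1.061571 / 0.0187)
L = 7.5345 cm

7.5345


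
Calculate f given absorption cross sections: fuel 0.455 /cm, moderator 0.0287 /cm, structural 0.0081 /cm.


f = Sigma_a_fuel / (Sigma_a_fuel + Sigma_a_mod + Sigma_a_other)
f = 0.455 / (0.455 + 0.0287 + 0.0081)
f = 0.92517

0.92517


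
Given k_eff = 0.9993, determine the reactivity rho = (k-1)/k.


rho = (k_eff - 1) / k_eff
rho = (0.9993 - 1) / 0.9993
rho = -7.0049e-04

-7.0049e-04


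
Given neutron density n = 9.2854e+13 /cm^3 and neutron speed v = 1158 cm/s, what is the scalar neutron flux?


phi = n * v
phi = 9.2854e+13 * 1158
phi = 1.0752e+17 /cm^2/s

1.0752e+17


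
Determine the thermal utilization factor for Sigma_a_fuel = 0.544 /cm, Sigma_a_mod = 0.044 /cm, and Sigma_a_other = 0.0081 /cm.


f = Sigma_a_fuel / (Sigma_a_fuel + Sigma_a_mod + Sigma_a_other)
f = 0.544 / (0.544 + 0.044 + 0.0081)
f = 0.91260

0.91260


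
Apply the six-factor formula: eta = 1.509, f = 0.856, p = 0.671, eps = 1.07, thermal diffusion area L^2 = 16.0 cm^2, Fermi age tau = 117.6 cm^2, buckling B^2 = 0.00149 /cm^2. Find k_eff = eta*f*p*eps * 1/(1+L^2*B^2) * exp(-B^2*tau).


k_inf = eta*f*p*eps = 1.509*0.856*0.671*1.07 = 0.9274047
P_TNL = 1/(1 + L^2*B^2) = 1/(1 + 16.0*0.00149) = 0.9767151
P_FNL = exp(-B^2*tau) = exp(-0.00149*117.6) = 0.8392690
k_eff = k_inf * P_TNL * P_FNL = 0.9274047 * 0.9767151 * 0.8392690
k_eff = 0.76022

0.76022


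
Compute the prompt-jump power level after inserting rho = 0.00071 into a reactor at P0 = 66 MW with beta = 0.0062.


P1/P0 = beta / (beta - rho)
P1/P0 = 0.0062 / (0.0062 - 0.00071) = 1.129326
P1 = 66 * 1.129326 = 74.536 MW

74.536


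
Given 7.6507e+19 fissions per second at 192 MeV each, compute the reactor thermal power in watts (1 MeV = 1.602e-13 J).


P = fission_rate * E_MeV * 1.602e-13
P = 7.6507e+19 * 192 * 1.602e-13
P = 2.3532e+09 W

2.3532e+09


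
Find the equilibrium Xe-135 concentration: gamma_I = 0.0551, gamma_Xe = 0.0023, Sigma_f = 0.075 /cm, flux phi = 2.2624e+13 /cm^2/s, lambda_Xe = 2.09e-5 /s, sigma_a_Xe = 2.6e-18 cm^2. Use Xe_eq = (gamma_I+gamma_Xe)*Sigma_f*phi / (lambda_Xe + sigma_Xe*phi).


Xe_eq = (gamma_I + gamma_Xe) * Sigma_f * phi / (lambda_Xe + sigma_Xe * phi)
Numerator = (0.0551 + 0.0023) * 0.075 * 2.2624e+13 = 9.739632e+10
Denominator = 2.09e-5 + 2.6e-18 * 2.2624e+13 = 7.972240e-05
Xe_eq = 9.739632e+10 / 7.972240e-05 = 1.2217e+15 /cm^3

1.2217e+15


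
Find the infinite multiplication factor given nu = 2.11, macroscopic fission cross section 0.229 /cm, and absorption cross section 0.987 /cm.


k_inf = nu * Sigma_f / Sigma_a
k_inf = 2.11 * 0.229 / 0.987
k_inf = 0.48955

0.48955


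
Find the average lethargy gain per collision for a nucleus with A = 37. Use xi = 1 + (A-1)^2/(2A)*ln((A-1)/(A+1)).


xi = 1 + (A-1)^2/(2A) * ln((A-1)/(A+1))
xi = 1 + (37-1)^2/(2*37) * ln((37-1)/(37 +1))
xi = 0.053093

0.053093


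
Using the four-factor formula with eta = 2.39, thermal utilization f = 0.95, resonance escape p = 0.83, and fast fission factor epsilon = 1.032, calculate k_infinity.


k_inf = eta * f * p * epsilon
k_inf = 2.39 * 0.95 * 0.83 * 1.032
k_inf = 1.9448

1.9448


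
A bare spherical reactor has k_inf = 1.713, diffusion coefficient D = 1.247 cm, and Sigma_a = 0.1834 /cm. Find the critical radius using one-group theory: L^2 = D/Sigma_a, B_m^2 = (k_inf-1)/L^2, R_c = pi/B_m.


L^2 = D / Sigma_a = 1.247 / 0.1834 = 6.799346 cm^2
B_m^2 = (k_inf - 1) / L^2 = (1.713 - 1) / 6.799346 = 0.1048630 /cm^2
For a bare sphere: B_g = pi/R, so R_c = pi / sqrt(B_m^2)
R_c = pi / sqrt(0.1048630) = 9.7015 cm

9.7015


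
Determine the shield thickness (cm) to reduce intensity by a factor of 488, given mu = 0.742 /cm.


x = ln(factor) / mu
x = ln(488) / 0.742
x = 8.3427 cm

8.3427


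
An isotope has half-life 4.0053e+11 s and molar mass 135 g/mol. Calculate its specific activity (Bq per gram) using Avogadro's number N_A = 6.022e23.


lambda = ln(2) / t_half = ln(2) / 4.0053e+11 = 1.730575e-12 /s
SA = lambda * N_A / M
SA = 1.730575e-12 * 6.022e23 / 135
SA = 7.7196e+09 Bq/g

7.7196e+09


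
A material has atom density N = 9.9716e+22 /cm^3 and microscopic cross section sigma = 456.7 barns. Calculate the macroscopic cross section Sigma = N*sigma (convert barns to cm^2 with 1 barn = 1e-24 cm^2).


Sigma = N * sigma_barns * 1e-24
Sigma = 9.9716e+22 * 456.7 * 1e-24
Sigma = 45.540 /cm

45.540


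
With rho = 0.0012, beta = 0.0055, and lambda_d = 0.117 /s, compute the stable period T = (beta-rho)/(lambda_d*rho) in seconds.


T = (beta - rho) / (lambda_d * rho)
T = (0.0055 - 0.0012) / (0.117 * 0.0012)
T = 30.627 s

30.627


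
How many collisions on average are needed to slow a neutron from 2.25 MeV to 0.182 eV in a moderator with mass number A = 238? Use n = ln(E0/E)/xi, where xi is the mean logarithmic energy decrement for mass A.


xi = 1 + (A-1)^2/(2A)*ln((A-1)/(A+1)) = 0.008379872 (for A = 238)
n = ln(E0/E) / xi
n = ln(2.25e6 / 0.182) / 0.008379872
n = ln(1.236264e+07) / 0.008379872 = 1948.7

1948.7


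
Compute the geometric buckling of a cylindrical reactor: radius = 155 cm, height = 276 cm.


B^2 = (2.405/R)^2 + (pi/H)^2
B^2 = (2.405/155)^2 + (pi/276)^2
B^2 = 3.7031e-04 /cm^2

3.7031e-04


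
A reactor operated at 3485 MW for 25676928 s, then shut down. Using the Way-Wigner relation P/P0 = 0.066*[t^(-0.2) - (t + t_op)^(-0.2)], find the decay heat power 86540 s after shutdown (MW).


P/P0 = 0.066 * [t^(-0.2) - (t + t_op)^(-0.2)]
P/P0 = 0.066 * [86540^(-0.2) - (86540 + 25676928)^(-0.2)]
P/P0 = 0.066 * [0.1029335 - 0.03294573] = 0.004619193
P = 3485 * 0.004619193 = 16.098 MW

16.098


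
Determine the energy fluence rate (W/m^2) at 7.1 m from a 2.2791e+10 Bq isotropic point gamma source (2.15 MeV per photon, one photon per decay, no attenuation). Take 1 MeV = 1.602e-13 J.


psi = A * E * 1.602e-13 / (4*pi*r^2)
psi = 2.2791e+10 * 2.15 * 1.602e-13 / (4*pi*7.1^2)
psi = 1.2392e-05 W/m^2

1.2392e-05


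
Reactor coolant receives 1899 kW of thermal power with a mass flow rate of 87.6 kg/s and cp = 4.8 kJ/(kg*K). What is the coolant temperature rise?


dT = Q / (m_dot * cp)
dT = 1899 / (87.6 * 4.8)
dT = 4.5163 C

4.5163


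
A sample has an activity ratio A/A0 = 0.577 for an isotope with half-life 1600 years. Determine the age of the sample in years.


lambda = ln(2) / t_half = ln(2) / 1600 = 4.332170e-04 /yr
t = -ln(A/A0) / lambda
t = -ln(0.577) / 4.332170e-04
t = 1269.4 yr

1269.4


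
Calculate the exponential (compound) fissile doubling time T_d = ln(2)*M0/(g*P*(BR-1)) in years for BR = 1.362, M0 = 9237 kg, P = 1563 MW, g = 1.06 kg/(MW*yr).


Breeding gain G = BR - 1 = 1.362 - 1 = 0.362
Fissile production rate = g * P * G = 1.06 * 1563 * 0.362 = 599.75436 kg/yr
T_d = ln(2) * M0 / (g * P * G)
T_d = ln(2) * 9237 / 599.75436 = 10.675 yr

10.675


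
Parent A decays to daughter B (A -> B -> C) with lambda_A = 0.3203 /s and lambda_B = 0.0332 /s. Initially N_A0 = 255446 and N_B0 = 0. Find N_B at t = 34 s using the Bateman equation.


N_B(t) = lambda_A * N_A0 / (lambda_B - lambda_A) * [exp(-lambda_A*t) - exp(-lambda_B*t)]
exp(-0.3203*34) = 1.864001e-05; exp(-0.0332*34) = 0.3234211
N_B = 0.3203 * 255446 / (0.0332 - 0.3203) * (1.864001e-05 - 0.3234211)
N_B = 92165

92165


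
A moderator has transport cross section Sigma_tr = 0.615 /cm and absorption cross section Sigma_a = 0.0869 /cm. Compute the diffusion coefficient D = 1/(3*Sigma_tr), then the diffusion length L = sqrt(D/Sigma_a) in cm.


D = 1 / (3 * Sigma_tr) = 1 / (3 * 0.615) = 0.5420054 cm
L = sqrt(D / Sigma_a)
L = sqrt(0.5420054 / 0.0869)
L = 2.4974 cm

2.4974


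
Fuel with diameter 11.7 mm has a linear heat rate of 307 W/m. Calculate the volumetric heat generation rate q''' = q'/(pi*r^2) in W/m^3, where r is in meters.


r = D / 2 / 1000 = 11.7 / 2 / 1000 = 0.00585 m
q''' = q' / (pi * r^2)
q''' = 307 / (pi * 0.00585^2)
q''' = 2.8555e+06 W/m^3

2.8555e+06


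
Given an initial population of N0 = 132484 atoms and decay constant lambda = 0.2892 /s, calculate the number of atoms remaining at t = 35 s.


N = N0 * exp(-lambda * t)
N = 132484 * exp(-0.2892 * 35)
N = 5.3240

5.3240


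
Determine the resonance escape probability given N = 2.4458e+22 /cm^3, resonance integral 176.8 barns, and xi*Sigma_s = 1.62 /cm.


p = exp(-N * I * 1e-24 / (xi*Sigma_s))
p = exp(-2.4458e+22 * 176.8 * 1e-24 / 1.62)
p = 0.069305

0.069305


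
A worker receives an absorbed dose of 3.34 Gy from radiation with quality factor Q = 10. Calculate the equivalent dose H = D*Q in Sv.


H = D * Q
H = 3.34 * 10
H = 33.400 Sv

33.400


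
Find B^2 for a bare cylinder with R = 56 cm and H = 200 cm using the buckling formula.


B^2 = (2.405/R)^2 + (pi/H)^2
B^2 = (2.405/56)^2 + (pi/200)^2
B^2 = 0.0020911 /cm^2

0.0020911


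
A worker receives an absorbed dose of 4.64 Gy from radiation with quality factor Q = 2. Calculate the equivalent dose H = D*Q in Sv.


H = D * Q
H = 4.64 * 2
H = 9.2800 Sv

9.2800


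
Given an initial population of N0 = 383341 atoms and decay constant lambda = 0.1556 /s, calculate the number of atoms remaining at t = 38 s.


N = N0 * exp(-lambda * t)
N = 383341 * exp(-0.1556 * 38)
N = 1036.8

1036.8


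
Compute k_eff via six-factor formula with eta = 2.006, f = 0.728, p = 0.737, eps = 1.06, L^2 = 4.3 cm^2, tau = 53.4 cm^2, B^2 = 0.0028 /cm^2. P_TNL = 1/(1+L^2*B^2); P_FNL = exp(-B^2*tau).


k_inf = eta*f*p*eps = 2.006*0.728*0.737*1.06 = 1.140869
P_TNL = 1/(1 + L^2*B^2) = 1/(1 + 4.3*0.0028) = 0.9881032
P_FNL = exp(-B^2*tau) = exp(-0.0028*53.4) = 0.8611212
k_eff = k_inf * P_TNL * P_FNL = 1.140869 * 0.9881032 * 0.8611212
k_eff = 0.97074

0.97074


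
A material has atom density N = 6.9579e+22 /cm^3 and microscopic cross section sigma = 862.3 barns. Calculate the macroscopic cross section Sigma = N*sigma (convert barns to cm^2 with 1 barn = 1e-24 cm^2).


Sigma = N * sigma_barns * 1e-24
Sigma = 6.9579e+22 * 862.3 * 1e-24
Sigma = 59.998 /cm

59.998


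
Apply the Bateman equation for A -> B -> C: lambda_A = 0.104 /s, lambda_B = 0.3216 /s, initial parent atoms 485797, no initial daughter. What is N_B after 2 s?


N_B(t) = lambda_A * N_A0 / (lambda_B - lambda_A) * [exp(-lambda_A*t) - exp(-lambda_B*t)]
exp(-0.104*2) = 0.8122070; exp(-0.3216*2) = 0.5256078
N_B = 0.104 * 485797 / (0.3216 - 0.104) * (0.8122070 - 0.5256078)
N_B = 66543

66543


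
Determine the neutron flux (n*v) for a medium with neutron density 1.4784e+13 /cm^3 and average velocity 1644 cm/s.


phi = n * v
phi = 1.4784e+13 * 1644
phi = 2.4305e+16 /cm^2/s

2.4305e+16


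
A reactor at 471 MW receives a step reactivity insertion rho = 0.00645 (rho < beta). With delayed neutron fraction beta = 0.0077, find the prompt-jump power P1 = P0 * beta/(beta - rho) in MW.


P1/P0 = beta / (beta - rho)
P1/P0 = 0.0077 / (0.0077 - 0.00645) = 6.160000
P1 = 471 * 6.160000 = 2901.4 MW

2901.4


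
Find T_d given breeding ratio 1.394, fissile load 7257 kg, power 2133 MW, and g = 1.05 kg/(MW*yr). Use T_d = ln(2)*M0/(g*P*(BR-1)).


Breeding gain G = BR - 1 = 1.394 - 1 = 0.394
Fissile production rate = g * P * G = 1.05 * 2133 * 0.394 = 882.4221 kg/yr
T_d = ln(2) * M0 / (g * P * G)
T_d = ln(2) * 7257 / 882.4221 = 5.7004 yr

5.7004


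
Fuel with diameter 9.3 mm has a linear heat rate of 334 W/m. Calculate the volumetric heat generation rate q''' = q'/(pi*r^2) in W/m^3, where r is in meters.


r = D / 2 / 1000 = 9.3 / 2 / 1000 = 0.00465 m
q''' = q' / (pi * r^2)
q''' = 334 / (pi * 0.00465^2)
q''' = 4.9169e+06 W/m^3

4.9169e+06


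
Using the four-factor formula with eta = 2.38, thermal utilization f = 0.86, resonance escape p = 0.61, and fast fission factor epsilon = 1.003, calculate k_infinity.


k_inf = eta * f * p * epsilon
k_inf = 2.38 * 0.86 * 0.61 * 1.003
k_inf = 1.2523

1.2523


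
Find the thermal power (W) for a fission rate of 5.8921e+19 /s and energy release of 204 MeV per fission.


P = fission_rate * E_MeV * 1.602e-13
P = 5.8921e+19 * 204 * 1.602e-13
P = 1.9256e+09 W

1.9256e+09


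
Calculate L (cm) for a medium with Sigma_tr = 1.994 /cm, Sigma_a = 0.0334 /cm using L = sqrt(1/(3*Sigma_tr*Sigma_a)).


D = 1 / (3 * Sigma_tr) = 1 / (3 * 1.994) = 0.1671682 cm
L = sqrt(D / Sigma_a)
L = sqrt(0.1671682 / 0.0334)
L = 2.2372 cm

2.2372


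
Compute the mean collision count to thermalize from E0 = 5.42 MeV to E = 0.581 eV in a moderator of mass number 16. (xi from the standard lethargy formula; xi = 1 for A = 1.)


xi = 1 + (A-1)^2/(2A)*ln((A-1)/(A+1)) = 0.1199467 (for A = 16)
n = ln(E0/E) / xi
n = ln(5.42e6 / 0.581) / 0.1199467
n = ln(9.328744e+06) / 0.1199467 = 133.80

133.80


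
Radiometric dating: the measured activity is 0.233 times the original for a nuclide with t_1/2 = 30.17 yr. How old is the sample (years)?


lambda = ln(2) / t_half = ln(2) / 30.17 = 0.02297472 /yr
t = -ln(A/A0) / lambda
t = -ln(0.233) / 0.02297472
t = 63.405 yr

63.405


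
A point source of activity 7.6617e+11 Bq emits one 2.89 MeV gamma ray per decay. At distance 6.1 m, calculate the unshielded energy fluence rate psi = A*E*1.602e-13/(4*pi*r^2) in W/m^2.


psi = A * E * 1.602e-13 / (4*pi*r^2)
psi = 7.6617e+11 * 2.89 * 1.602e-13 / (4*pi*6.1^2)
psi = 7.5861e-04 W/m^2

7.5861e-04


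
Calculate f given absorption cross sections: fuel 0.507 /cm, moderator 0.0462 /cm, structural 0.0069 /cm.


f = Sigma_a_fuel / (Sigma_a_fuel + Sigma_a_mod + Sigma_a_other)
f = 0.507 / (0.507 + 0.0462 + 0.0069)
f = 0.90520

0.90520


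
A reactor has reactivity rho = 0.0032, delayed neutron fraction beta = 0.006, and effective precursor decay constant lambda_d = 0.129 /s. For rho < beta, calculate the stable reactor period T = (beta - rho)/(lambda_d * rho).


T = (beta - rho) / (lambda_d * rho)
T = (0.006 - 0.0032) / (0.129 * 0.0032)
T = 6.7829 s

6.7829


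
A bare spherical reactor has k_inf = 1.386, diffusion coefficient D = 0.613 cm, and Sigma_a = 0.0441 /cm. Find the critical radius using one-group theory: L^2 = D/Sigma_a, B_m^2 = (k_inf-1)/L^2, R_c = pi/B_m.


L^2 = D / Sigma_a = 0.613 / 0.0441 = 13.90023 cm^2
B_m^2 = (k_inf - 1) / L^2 = (1.386 - 1) / 13.90023 = 0.02776932 /cm^2
For a bare sphere: B_g = pi/R, so R_c = pi / sqrt(B_m^2)
R_c = pi / sqrt(0.02776932) = 18.852 cm

18.852


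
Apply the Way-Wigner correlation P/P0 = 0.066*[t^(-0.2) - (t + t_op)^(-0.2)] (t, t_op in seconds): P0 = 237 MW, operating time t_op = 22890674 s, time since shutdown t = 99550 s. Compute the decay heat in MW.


P/P0 = 0.066 * [t^(-0.2) - (t + t_op)^(-0.2)]
P/P0 = 0.066 * [99550^(-0.2) - (99550 + 22890674)^(-0.2)]
P/P0 = 0.066 * [0.1000902 - 0.03370477] = 0.004381438
P = 237 * 0.004381438 = 1.0384 MW

1.0384


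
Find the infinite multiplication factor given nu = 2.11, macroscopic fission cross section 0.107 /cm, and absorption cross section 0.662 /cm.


k_inf = nu * Sigma_f / Sigma_a
k_inf = 2.11 * 0.107 / 0.662
k_inf = 0.34104

0.34104


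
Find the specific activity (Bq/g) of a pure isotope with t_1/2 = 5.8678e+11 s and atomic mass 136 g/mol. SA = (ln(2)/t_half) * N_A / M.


lambda = ln(2) / t_half = ln(2) / 5.8678e+11 = 1.181273e-12 /s
SA = lambda * N_A / M
SA = 1.181273e-12 * 6.022e23 / 136
SA = 5.2306e+09 Bq/g

5.2306e+09


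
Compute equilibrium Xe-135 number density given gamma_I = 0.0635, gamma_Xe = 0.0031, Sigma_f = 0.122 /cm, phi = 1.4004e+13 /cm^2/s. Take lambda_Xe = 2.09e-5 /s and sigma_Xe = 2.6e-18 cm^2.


Xe_eq = (gamma_I + gamma_Xe) * Sigma_f * phi / (lambda_Xe + sigma_Xe * phi)
Numerator = (0.0635 + 0.0031) * 0.122 * 1.4004e+13 = 1.137853e+11
Denominator = 2.09e-5 + 2.6e-18 * 1.4004e+13 = 5.731040e-05
Xe_eq = 1.137853e+11 / 5.731040e-05 = 1.9854e+15 /cm^3

1.9854e+15


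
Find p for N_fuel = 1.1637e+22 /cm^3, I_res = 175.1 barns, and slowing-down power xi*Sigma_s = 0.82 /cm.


p = exp(-N * I * 1e-24 / (xi*Sigma_s))
p = exp(-1.1637e+22 * 175.1 * 1e-24 / 0.82)
p = 0.083332

0.083332


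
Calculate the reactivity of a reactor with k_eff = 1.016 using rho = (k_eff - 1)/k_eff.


rho = (k_eff - 1) / k_eff
rho = (1.016 - 1) / 1.016
rho = 0.015748

0.015748


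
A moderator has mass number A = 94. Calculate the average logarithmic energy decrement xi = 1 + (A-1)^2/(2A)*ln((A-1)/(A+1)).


xi = 1 + (A-1)^2/(2A) * ln((A-1)/(A+1))
xi = 1 + (94-1)^2/(2*94) * ln((94-1)/(94 +1))
xi = 0.021126

0.021126


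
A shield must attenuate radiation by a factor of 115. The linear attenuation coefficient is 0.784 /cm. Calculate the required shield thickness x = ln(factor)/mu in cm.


x = ln(factor) / mu
x = ln(115) / 0.784
x = 6.0522 cm

6.0522


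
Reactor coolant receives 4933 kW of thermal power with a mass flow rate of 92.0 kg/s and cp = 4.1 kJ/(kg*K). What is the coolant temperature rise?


dT = Q / (m_dot * cp)
dT = 4933 / (92.0 * 4.1)
dT = 13.078 C

13.078


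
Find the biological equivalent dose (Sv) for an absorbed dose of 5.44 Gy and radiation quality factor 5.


H = D * Q
H = 5.44 * 5
H = 27.200 Sv

27.200


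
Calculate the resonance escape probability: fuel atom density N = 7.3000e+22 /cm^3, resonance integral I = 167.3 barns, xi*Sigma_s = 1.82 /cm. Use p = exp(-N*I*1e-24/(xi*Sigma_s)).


p = exp(-N * I * 1e-24 / (xi*Sigma_s))
p = exp(-7.3000e+22 * 167.3 * 1e-24 / 1.82)
p = 0.0012182

0.0012182


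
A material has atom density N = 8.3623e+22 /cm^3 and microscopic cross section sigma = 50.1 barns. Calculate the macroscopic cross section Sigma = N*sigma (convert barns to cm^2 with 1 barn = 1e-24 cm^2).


Sigma = N * sigma_barns * 1e-24
Sigma = 8.3623e+22 * 50.1 * 1e-24
Sigma = 4.1895 /cm

4.1895


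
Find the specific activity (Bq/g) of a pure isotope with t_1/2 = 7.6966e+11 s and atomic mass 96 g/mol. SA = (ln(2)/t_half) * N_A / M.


lambda = ln(2) / t_half = ln(2) / 7.6966e+11 = 9.005888e-13 /s
SA = lambda * N_A / M
SA = 9.005888e-13 * 6.022e23 / 96
SA = 5.6493e+09 Bq/g

5.6493e+09


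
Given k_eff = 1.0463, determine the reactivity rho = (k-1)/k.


rho = (k_eff - 1) / k_eff
rho = (1.0463 - 1) / 1.0463
rho = 0.044251

0.044251


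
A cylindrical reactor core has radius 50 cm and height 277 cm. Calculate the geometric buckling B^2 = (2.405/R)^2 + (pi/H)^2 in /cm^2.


B^2 = (2.405/R)^2 + (pi/H)^2
B^2 = (2.405/50)^2 + (pi/277)^2
B^2 = 0.0024422 /cm^2

0.0024422


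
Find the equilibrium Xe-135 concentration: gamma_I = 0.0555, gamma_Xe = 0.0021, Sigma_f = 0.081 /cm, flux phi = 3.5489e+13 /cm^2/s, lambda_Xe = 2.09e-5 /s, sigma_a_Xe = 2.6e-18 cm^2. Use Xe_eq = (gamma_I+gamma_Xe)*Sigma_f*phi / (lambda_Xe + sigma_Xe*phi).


Xe_eq = (gamma_I + gamma_Xe) * Sigma_f * phi / (lambda_Xe + sigma_Xe * phi)
Numerator = (0.0555 + 0.0021) * 0.081 * 3.5489e+13 = 1.655775e+11
Denominator = 2.09e-5 + 2.6e-18 * 3.5489e+13 = 1.131714e-04
Xe_eq = 1.655775e+11 / 1.131714e-04 = 1.4631e+15 /cm^3

1.4631e+15


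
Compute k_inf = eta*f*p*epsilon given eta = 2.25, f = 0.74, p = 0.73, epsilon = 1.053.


k_inf = eta * f * p * epsilon
k_inf = 2.25 * 0.74 * 0.73 * 1.053
k_inf = 1.2799

1.2799


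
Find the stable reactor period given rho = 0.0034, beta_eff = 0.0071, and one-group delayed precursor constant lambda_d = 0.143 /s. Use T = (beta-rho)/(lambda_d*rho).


T = (beta - rho) / (lambda_d * rho)
T = (0.0071 - 0.0034) / (0.143 * 0.0034)
T = 7.6100 s

7.6100


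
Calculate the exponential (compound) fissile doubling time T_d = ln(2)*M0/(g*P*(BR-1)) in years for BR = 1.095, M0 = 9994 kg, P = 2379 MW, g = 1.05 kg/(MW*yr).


Breeding gain G = BR - 1 = 1.095 - 1 = 0.095
Fissile production rate = g * P * G = 1.05 * 2379 * 0.095 = 237.30525 kg/yr
T_d = ln(2) * M0 / (g * P * G)
T_d = ln(2) * 9994 / 237.30525 = 29.192 yr

29.192


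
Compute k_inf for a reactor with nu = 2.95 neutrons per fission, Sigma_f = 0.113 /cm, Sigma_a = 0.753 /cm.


k_inf = nu * Sigma_f / Sigma_a
k_inf = 2.95 * 0.113 / 0.753
k_inf = 0.44270

0.44270


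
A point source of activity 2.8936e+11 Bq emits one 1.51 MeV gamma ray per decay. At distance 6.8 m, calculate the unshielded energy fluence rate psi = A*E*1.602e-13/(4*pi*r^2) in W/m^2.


psi = A * E * 1.602e-13 / (4*pi*r^2)
psi = 2.8936e+11 * 1.51 * 1.602e-13 / (4*pi*6.8^2)
psi = 1.2046e-04 W/m^2

1.2046e-04


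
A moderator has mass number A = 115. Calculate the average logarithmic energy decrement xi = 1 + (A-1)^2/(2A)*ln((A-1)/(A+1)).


xi = 1 + (A-1)^2/(2A) * ln((A-1)/(A+1))
xi = 1 + (115-1)^2/(2*115) * ln((115-1)/(115 +1))
xi = 0.017291

0.017291


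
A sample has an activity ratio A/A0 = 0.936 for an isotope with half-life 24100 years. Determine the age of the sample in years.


lambda = ln(2) / t_half = ln(2) / 24100 = 2.876129e-05 /yr
t = -ln(A/A0) / lambda
t = -ln(0.936) / 2.876129e-05
t = 2299.6 yr

2299.6


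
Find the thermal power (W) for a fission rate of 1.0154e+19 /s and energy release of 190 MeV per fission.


P = fission_rate * E_MeV * 1.602e-13
P = 1.0154e+19 * 190 * 1.602e-13
P = 3.0907e+08 W

3.0907e+08


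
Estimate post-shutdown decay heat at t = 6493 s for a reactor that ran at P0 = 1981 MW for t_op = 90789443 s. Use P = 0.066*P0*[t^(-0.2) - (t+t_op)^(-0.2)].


P/P0 = 0.066 * [t^(-0.2) - (t + t_op)^(-0.2)]
P/P0 = 0.066 * [6493^(-0.2) - (6493 + 90789443)^(-0.2)]
P/P0 = 0.066 * [0.1727869 - 0.02560865] = 0.009713764
P = 1981 * 0.009713764 = 19.243 MW

19.243


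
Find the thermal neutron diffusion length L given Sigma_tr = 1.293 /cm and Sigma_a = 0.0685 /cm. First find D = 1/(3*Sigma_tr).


D = 1 / (3 * Sigma_tr) = 1 / (3 * 1.293) = 0.2577984 cm
L = sqrt(D / Sigma_a)
L = sqrt(0.2577984 / 0.0685)
L = 1.9400 cm

1.9400


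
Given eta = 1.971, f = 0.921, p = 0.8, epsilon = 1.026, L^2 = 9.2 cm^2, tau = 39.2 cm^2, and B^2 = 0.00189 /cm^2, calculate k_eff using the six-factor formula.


k_inf = eta*f*p*eps = 1.971*0.921*0.8*1.026 = 1.489991
P_TNL = 1/(1 + L^2*B^2) = 1/(1 + 9.2*0.00189) = 0.9829092
P_FNL = exp(-B^2*tau) = exp(-0.00189*39.2) = 0.9285900
k_eff = k_inf * P_TNL * P_FNL = 1.489991 * 0.9829092 * 0.9285900
k_eff = 1.3599

1.3599
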